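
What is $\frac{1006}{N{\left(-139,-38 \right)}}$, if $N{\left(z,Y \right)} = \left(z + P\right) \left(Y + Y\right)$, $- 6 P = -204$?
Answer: $\frac{503}{3990} \approx 0.12607$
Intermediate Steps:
$P = 34$ ($P = \left(- \frac{1}{6}\right) \left(-204\right) = 34$)
$N{\left(z,Y \right)} = 2 Y \left(34 + z\right)$ ($N{\left(z,Y \right)} = \left(z + 34\right) \left(Y + Y\right) = \left(34 + z\right) 2 Y = 2 Y \left(34 + z\right)$)
$\frac{1006}{N{\left(-139,-38 \right)}} = \frac{1006}{2 \left(-38\right) \left(34 - 139\right)} = \frac{1006}{2 \left(-38\right) \left(-105\right)} = \frac{1006}{7980} = 1006 \cdot \frac{1}{7980} = \frac{503}{3990}$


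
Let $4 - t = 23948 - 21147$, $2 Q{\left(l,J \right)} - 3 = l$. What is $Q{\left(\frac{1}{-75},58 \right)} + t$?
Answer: $- \frac{209663}{75} \approx -2795.5$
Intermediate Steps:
$Q{\left(l,J \right)} = \frac{3}{2} + \frac{l}{2}$
$t = -2797$ ($t = 4 - \left(23948 - 21147\right) = 4 - 2801 = -2797$)
$Q{\left(\frac{1}{-75},58 \right)} + t = \left(\frac{3}{2} + \frac{1}{2 \left(-75\right)}\right) - 2797 = \left(\frac{3}{2} + \frac{1}{2} \left(- \frac{1}{75}\right)\right) - 2797 = \left(\frac{3}{2} - \frac{1}{150}\right) - 2797 = \frac{112}{75} - 2797 = - \frac{209663}{75}$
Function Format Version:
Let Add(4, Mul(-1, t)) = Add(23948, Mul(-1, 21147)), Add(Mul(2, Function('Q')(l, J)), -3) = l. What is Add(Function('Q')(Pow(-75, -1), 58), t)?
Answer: Rational(-209663, 75) ≈ -2795.5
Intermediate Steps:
Function('Q')(l, J) = Add(Rational(3, 2), Mul(Rational(1, 2), l))
t = -2797 (t = Add(4, Mul(-1, Add(23948, Mul(-1, 21147)))) = Add(4, Mul(-1, Add(23948, -21147))) = Add(4, Mul(-1, 2801)) = Add(4, -2801) = -2797)
Add(Function('Q')(Pow(-75, -1), 58), t) = Add(Add(Rational(3, 2), Mul(Rational(1, 2), Pow(-75, -1))), -2797) = Add(Add(Rational(3, 2), Mul(Rational(1, 2), Rational(-1, 75))), -2797) = Add(Add(Rational(3, 2), Rational(-1, 150)), -2797) = Add(Rational(112, 75), -2797) = Rational(-209663, 75)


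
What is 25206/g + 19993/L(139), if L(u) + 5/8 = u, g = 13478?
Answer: 1091814137/7460073 ≈ 146.35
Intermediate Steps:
L(u) = -5/8 + u
25206/g + 19993/L(139) = 25206/13478 + 19993/(-5/8 + 139) = 25206*(1/13478) + 19993/(1107/8) = 12603/6739 + 19993*(8/1107) = 12603/6739 + 159944/1107 = 1091814137/7460073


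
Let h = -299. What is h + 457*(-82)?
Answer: -37773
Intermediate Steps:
h + 457*(-82) = -299 + 457*(-82) = -299 - 37474 = -37773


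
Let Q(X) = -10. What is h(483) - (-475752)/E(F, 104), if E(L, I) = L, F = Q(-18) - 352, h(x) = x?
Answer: -150453/181 ≈ -831.23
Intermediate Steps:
F = -362 (F = -10 - 352 = -362)
h(483) - (-475752)/E(F, 104) = 483 - (-475752)/(-362) = 483 - (-475752)*(-1)/362 = 483 - 1*237876/181 = 483 - 237876/181 = -150453/181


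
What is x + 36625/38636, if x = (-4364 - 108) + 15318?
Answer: 419082681/38636 ≈ 10847.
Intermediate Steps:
x = 10846 (x = -4472 + 15318 = 10846)
x + 36625/38636 = 10846 + 36625/38636 = 419082681/38636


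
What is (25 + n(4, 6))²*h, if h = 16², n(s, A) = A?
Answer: 246016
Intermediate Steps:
h = 256
(25 + n(4, 6))²*h = (25 + 6)²*256 = 31²*256 = 961*256 = 246016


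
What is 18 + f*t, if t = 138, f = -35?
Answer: -4812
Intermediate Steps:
18 + f*t = 18 - 35*138 = 18 - 4830 = -4812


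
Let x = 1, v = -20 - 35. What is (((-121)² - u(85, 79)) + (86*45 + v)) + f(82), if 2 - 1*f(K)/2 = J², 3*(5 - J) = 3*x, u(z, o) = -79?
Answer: 18507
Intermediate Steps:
v = -55
J = 4 (J = 5 - 1 = 4)
f(K) = -28 (f(K) = 4 - 2*4² = 4 - 2*16 = 4 - 32 = -28)
(((-121)² - u(85, 79)) + (86*45 + v)) + f(82) = (((-121)² - 1*(-79)) + (86*45 - 55)) - 28 = ((14641 + 79) + (3870 - 55)) - 28 = (14720 + 3815) - 28 = 18535 - 28 = 18507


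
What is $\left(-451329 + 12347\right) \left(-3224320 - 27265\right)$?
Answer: $1427387286470$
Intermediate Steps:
$\left(-451329 + 12347\right) \left(-3224320 - 27265\right) = \left(-438982\right) \left(-3251585\right) = 1427387286470$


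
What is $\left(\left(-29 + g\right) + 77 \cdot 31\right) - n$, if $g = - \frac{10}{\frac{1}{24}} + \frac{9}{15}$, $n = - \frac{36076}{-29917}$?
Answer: $\frac{316730401}{149585} \approx 2117.4$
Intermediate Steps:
$n = \frac{36076}{29917}$ ($n = \left(-36076\right) \left(- \frac{1}{29917}\right) = \frac{36076}{29917} \approx 1.2059$)
$g = - \frac{1197}{5}$ ($g = - 10 \frac{1}{\frac{1}{24}} + 9 \cdot \frac{1}{15} = \left(-10\right) 24 + \frac{3}{5} = -240 + \frac{3}{5} = - \frac{1197}{5} \approx -239.4$)
$\left(\left(-29 + g\right) + 77 \cdot 31\right) - n = \left(\left(-29 - \frac{1197}{5}\right) + 77 \cdot 31\right) - \frac{36076}{29917} = \left(- \frac{1342}{5} + 2387\right) - \frac{36076}{29917} = \frac{10593}{5} - \frac{36076}{29917} = \frac{316730401}{149585}$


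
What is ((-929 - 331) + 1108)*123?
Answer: -18696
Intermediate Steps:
((-929 - 331) + 1108)*123 = (-1260 + 1108)*123 = -152*123 = -18696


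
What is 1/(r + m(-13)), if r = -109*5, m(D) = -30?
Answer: -1/575 ≈ -0.0017391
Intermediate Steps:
r = -545
1/(r + m(-13)) = 1/(-545 - 30) = 1/(-575) = -1/575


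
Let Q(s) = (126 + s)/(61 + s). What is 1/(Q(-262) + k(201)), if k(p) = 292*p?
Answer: 201/11797228 ≈ 1.7038e-5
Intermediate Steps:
Q(s) = (126 + s)/(61 + s)
1/(Q(-262) + k(201)) = 1/((126 - 262)/(61 - 262) + 292*201) = 1/(-136/(-201) + 58692) = 1/(-1/201*(-136) + 58692) = 1/(136/201 + 58692) = 1/(11797228/201) = 201/11797228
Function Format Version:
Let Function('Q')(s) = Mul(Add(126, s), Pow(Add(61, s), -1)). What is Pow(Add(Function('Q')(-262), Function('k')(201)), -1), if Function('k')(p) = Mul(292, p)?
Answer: Rational(201, 11797228) ≈ 1.7038e-5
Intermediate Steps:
Function('Q')(s) = Mul(Pow(Add(61, s), -1), Add(126, s))
Pow(Add(Function('Q')(-262), Function('k')(201)), -1) = Pow(Add(Mul(Pow(Add(61, -262), -1), Add(126, -262)), Mul(292, 201)), -1) = Pow(Add(Mul(Pow(-201, -1), -136), 58692), -1) = Pow(Add(Mul(Rational(-1, 201), -136), 58692), -1) = Pow(Add(Rational(136, 201), 58692), -1) = Pow(Rational(11797228, 201), -1) = Rational(201, 11797228)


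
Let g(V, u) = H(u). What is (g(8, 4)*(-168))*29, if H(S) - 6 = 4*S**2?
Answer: -341040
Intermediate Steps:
H(S) = 6 + 4*S**2
g(V, u) = 6 + 4*u**2
(g(8, 4)*(-168))*29 = ((6 + 4*4**2)*(-168))*29 = ((6 + 4*16)*(-168))*29 = ((6 + 64)*(-168))*29 = (70*(-168))*29 = -11760*29 = -341040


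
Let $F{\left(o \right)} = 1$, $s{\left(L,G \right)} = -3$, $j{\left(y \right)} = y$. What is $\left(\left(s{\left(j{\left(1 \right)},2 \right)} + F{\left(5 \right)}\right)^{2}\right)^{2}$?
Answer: $16$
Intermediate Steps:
$\left(\left(s{\left(j{\left(1 \right)},2 \right)} + F{\left(5 \right)}\right)^{2}\right)^{2} = \left(\left(-3 + 1\right)^{2}\right)^{2} = \left(\left(-2\right)^{2}\right)^{2} = 4^{2} = 16$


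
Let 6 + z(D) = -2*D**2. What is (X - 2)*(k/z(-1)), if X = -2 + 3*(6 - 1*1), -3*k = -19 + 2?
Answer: -187/24 ≈ -7.7917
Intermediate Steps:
z(D) = -6 - 2*D**2
k = 17/3 (k = -(-19 + 2)/3 = -1/3*(-17) = 17/3 ≈ 5.6667)
X = 13 (X = -2 + 3*(6 - 1) = -2 + 3*5 = -2 + 15 = 13)
(X - 2)*(k/z(-1)) = (13 - 2)*(17/(3*(-6 - 2*(-1)**2))) = 11*(17/(3*(-6 - 2*1))) = 11*(17/(3*(-6 - 2))) = 11*((17/3)/(-8)) = 11*((17/3)*(-1/8)) = 11*(-17/24) = -187/24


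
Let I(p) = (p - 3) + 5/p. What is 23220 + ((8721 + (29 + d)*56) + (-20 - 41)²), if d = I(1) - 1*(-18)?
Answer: 38462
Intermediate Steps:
I(p) = -3 + p + 5/p (I(p) = (-3 + p) + 5/p = -3 + p + 5/p)
d = 21 (d = (-3 + 1 + 5/1) - 1*(-18) = (-3 + 1 + 5*1) + 18 = (-3 + 1 + 5) + 18 = 3 + 18 = 21)
23220 + ((8721 + (29 + d)*56) + (-20 - 41)²) = 23220 + ((8721 + (29 + 21)*56) + (-20 - 41)²) = 23220 + ((8721 + 50*56) + (-61)²) = 23220 + ((8721 + 2800) + 3721) = 23220 + (11521 + 3721) = 23220 + 15242 = 38462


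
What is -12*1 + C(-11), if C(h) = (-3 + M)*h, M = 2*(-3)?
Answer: 87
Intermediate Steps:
M = -6
C(h) = -9*h (C(h) = (-3 - 6)*h = -9*h)
-12*1 + C(-11) = -12*1 - 9*(-11) = -12 + 99 = 87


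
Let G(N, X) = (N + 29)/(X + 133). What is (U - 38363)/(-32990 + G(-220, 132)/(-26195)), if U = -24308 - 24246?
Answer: 603349565975/229005858059 ≈ 2.6346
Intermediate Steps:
G(N, X) = (29 + N)/(133 + X)
U = -48554
(U - 38363)/(-32990 + G(-220, 132)/(-26195)) = (-48554 - 38363)/(-32990 + ((29 - 220)/(133 + 132))/(-26195)) = -86917/(-32990 + (-191/265)*(-1/26195)) = -86917/(-32990 + ((1/265)*(-191))*(-1/26195)) = -86917/(-32990 - 191/265*(-1/26195)) = -86917/(-32990 + 191/6941675) = -86917/(-229005858059/6941675) = -86917*(-6941675/229005858059) = 603349565975/229005858059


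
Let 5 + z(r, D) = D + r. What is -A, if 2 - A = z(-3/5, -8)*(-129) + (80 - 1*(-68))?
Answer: 9502/5 ≈ 1900.4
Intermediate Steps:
z(r, D) = -5 + D + r (z(r, D) = -5 + (D + r) = -5 + D + r)
A = -9502/5 (A = 2 - ((-5 - 8 - 3/5)*(-129) + (80 - 1*(-68))) = 2 - ((-5 - 8 - 3*1/5)*(-129) + (80 + 68)) = 2 - ((-5 - 8 - 3/5)*(-129) + 148) = 2 - (-68/5*(-129) + 148) = 2 - (8772/5 + 148) = 2 - 1*9512/5 = 2 - 9512/5 = -9502/5 ≈ -1900.4)
-A = -1*(-9502/5) = 9502/5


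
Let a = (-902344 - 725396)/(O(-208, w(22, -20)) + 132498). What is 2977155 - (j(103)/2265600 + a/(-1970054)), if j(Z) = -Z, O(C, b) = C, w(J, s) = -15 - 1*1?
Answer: 87894122219603843941649/29522857297804800 ≈ 2.9772e+6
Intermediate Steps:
w(J, s) = -16 (w(J, s) = -15 - 1 = -16)
a = -162774/13229 (a = (-902344 - 725396)/(-208 + 132498) = -1627740/132290 = -1627740*1/132290 = -162774/13229 ≈ -12.304)
2977155 - (j(103)/2265600 + a/(-1970054)) = 2977155 - (-1*103/2265600 - 162774/13229/(-1970054)) = 2977155 - (-103*1/2265600 - 162774/13229*(-1/1970054)) = 2977155 - (-103/2265600 + 81387/13030922183) = 2977155 - 1*(-1157794597649/29522857297804800) = 2977155 + 1157794597649/29522857297804800 = 87894122219603843941649/29522857297804800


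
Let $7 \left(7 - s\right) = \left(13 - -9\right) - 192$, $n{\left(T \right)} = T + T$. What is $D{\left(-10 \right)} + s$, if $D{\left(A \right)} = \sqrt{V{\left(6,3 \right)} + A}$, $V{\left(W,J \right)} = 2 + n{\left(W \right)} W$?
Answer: $\frac{275}{7} \approx 39.286$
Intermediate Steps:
$n{\left(T \right)} = 2 T$
$V{\left(W,J \right)} = 2 + 2 W^{2}$ ($V{\left(W,J \right)} = 2 + 2 W W = 2 + 2 W^{2}$)
$D{\left(A \right)} = \sqrt{74 + A}$ ($D{\left(A \right)} = \sqrt{\left(2 + 2 \cdot 6^{2}\right) + A} = \sqrt{\left(2 + 2 \cdot 36\right) + A} = \sqrt{\left(2 + 72\right) + A} = \sqrt{74 + A}$)
$s = \frac{219}{7}$ ($s = 7 - \frac{\left(13 - -9\right) - 192}{7} = 7 - \frac{\left(13 + 9\right) - 192}{7} = 7 - \frac{22 - 192}{7} = 7 - - \frac{170}{7} = 7 + \frac{170}{7} = \frac{219}{7} \approx 31.286$)
$D{\left(-10 \right)} + s = \sqrt{74 - 10} + \frac{219}{7} = \sqrt{64} + \frac{219}{7} = 8 + \frac{219}{7} = \frac{275}{7}$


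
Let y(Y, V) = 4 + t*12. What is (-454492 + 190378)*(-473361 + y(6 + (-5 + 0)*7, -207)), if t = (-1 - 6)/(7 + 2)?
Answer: 125022675762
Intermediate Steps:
t = -7/9 ≈ -0.77778
y(Y, V) = -16/3 (y(Y, V) = 4 - 7/9*12 = 4 - 28/3 = -16/3)
(-454492 + 190378)*(-473361 + y(6 + (-5 + 0)*7, -207)) = (-454492 + 190378)*(-473361 - 16/3) = -264114*(-1420099/3) = 125022675762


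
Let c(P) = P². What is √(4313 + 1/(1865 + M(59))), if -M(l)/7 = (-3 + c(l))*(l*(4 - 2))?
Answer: √35549594321931534/2870963 ≈ 65.673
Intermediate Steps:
M(l) = -14*l*(-3 + l²) (M(l) = -7*(-3 + l²)*l*(4 - 2) = -7*(-3 + l²)*l*2 = -7*(-3 + l²)*2*l = -14*l*(-3 + l²))
√(4313 + 1/(1865 + M(59))) = √(4313 + 1/(1865 + 14*59*(3 - 1*59²))) = √(4313 + 1/(1865 + 14*59*(3 - 1*3481))) = √(4313 + 1/(1865 + 14*59*(3 - 3481))) = √(4313 + 1/(1865 + 14*59*(-3478))) = √(4313 + 1/(1865 - 2872828)) = √(4313 + 1/(-2870963)) = √(4313 - 1/2870963) = √(12382463418/2870963) = √35549594321931534/2870963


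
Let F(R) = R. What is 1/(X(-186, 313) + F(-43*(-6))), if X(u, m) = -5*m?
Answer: -1/1307 ≈ -0.00076511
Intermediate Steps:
1/(X(-186, 313) + F(-43*(-6))) = 1/(-5*313 - 43*(-6)) = 1/(-1565 + 258) = 1/(-1307) = -1/1307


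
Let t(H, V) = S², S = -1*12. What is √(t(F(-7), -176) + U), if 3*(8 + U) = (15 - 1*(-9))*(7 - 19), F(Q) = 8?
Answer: 2*√10 ≈ 6.3246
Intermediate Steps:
U = -104 (U = -8 + ((15 - 1*(-9))*(7 - 19))/3 = -8 + ((15 + 9)*(-12))/3 = -8 + (24*(-12))/3 = -8 + (⅓)*(-288) = -8 - 96 = -104)
S = -12
t(H, V) = 144 (t(H, V) = (-12)² = 144)
√(t(F(-7), -176) + U) = √(144 - 104) = √40 = 2*√10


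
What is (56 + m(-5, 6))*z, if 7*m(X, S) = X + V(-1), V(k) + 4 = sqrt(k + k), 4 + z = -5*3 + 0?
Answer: -7277/7 - 19*I*sqrt(2)/7 ≈ -1039.6 - 3.8386*I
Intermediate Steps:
z = -19 (z = -4 + (-5*3 + 0) = -4 + (-15 + 0) = -4 - 15 = -19)
V(k) = -4 + sqrt(2)*sqrt(k) (V(k) = -4 + sqrt(k + k) = -4 + sqrt(2*k) = -4 + sqrt(2)*sqrt(k))
m(X, S) = -4/7 + X/7 + I*sqrt(2)/7 (m(X, S) = (X + (-4 + sqrt(2)*sqrt(-1)))/7 = (X + (-4 + sqrt(2)*I))/7 = (X + (-4 + I*sqrt(2)))/7 = (-4 + X + I*sqrt(2))/7 = -4/7 + X/7 + I*sqrt(2)/7)
(56 + m(-5, 6))*z = (56 + (-4/7 + (1/7)*(-5) + I*sqrt(2)/7))*(-19) = (56 + (-4/7 - 5/7 + I*sqrt(2)/7))*(-19) = (56 + (-9/7 + I*sqrt(2)/7))*(-19) = (383/7 + I*sqrt(2)/7)*(-19) = -7277/7 - 19*I*sqrt(2)/7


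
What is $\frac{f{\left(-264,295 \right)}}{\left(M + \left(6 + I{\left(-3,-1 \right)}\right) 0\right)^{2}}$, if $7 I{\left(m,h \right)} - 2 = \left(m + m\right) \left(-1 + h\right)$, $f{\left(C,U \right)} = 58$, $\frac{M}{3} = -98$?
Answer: $\frac{29}{43218} \approx 0.00067102$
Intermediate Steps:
$M = -294$ ($M = 3 \left(-98\right) = -294$)
$I{\left(m,h \right)} = \frac{2}{7} + \frac{2 m \left(-1 + h\right)}{7}$ ($I{\left(m,h \right)} = \frac{2}{7} + \frac{\left(m + m\right) \left(-1 + h\right)}{7} = \frac{2}{7} + \frac{2 m \left(-1 + h\right)}{7}$)
$\frac{f{\left(-264,295 \right)}}{\left(M + \left(6 + I{\left(-3,-1 \right)}\right) 0\right)^{2}} = \frac{58}{\left(-294 + \left(6 + \left(\frac{2}{7} - - \frac{6}{7} + \frac{2}{7} \left(-1\right) \left(-3\right)\right)\right) 0\right)^{2}} = \frac{58}{\left(-294 + \left(6 + \left(\frac{2}{7} + \frac{6}{7} + \frac{6}{7}\right)\right) 0\right)^{2}} = \frac{58}{\left(-294 + \left(6 + 2\right) 0\right)^{2}} = \frac{58}{\left(-294 + 8 \cdot 0\right)^{2}} = \frac{58}{\left(-294 + 0\right)^{2}} = \frac{58}{\left(-294\right)^{2}} = \frac{58}{86436} = 58 \cdot \frac{1}{86436} = \frac{29}{43218}$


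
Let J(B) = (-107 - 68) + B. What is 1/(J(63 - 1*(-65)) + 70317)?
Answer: 1/70270 ≈ 1.4231e-5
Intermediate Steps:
J(B) = -175 + B
1/(J(63 - 1*(-65)) + 70317) = 1/((-175 + (63 - 1*(-65))) + 70317) = 1/((-175 + (63 + 65)) + 70317) = 1/((-175 + 128) + 70317) = 1/(-47 + 70317) = 1/70270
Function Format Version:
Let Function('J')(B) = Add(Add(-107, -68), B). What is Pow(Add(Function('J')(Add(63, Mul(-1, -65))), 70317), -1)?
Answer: Rational(1, 70270) ≈ 1.4231e-5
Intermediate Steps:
Function('J')(B) = Add(-175, B)
Pow(Add(Function('J')(Add(63, Mul(-1, -65))), 70317), -1) = Pow(Add(Add(-175, Add(63, Mul(-1, -65))), 70317), -1) = Pow(Add(Add(-175, Add(63, 65)), 70317), -1) = Pow(Add(Add(-175, 128), 70317), -1) = Pow(Add(-47, 70317), -1) = Pow(70270, -1) = Rational(1, 70270)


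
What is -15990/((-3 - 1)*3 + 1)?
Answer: 15990/11 ≈ 1453.6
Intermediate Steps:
-15990/((-3 - 1)*3 + 1) = -15990/(-4*3 + 1) = -15990/(-12 + 1) = -15990/(-11) = -15990*(-1)/11 = -246*(-65/11) = 15990/11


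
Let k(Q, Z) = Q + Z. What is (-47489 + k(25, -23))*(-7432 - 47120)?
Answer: 2590510824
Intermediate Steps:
(-47489 + k(25, -23))*(-7432 - 47120) = (-47489 + (25 - 23))*(-7432 - 47120) = (-47489 + 2)*(-54552) = -47487*(-54552) = 2590510824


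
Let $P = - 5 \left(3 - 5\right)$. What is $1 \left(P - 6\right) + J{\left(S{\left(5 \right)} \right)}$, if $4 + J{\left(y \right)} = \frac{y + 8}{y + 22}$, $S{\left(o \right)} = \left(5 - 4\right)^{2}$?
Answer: $\frac{9}{23} \approx 0.3913$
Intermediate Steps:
$S{\left(o \right)} = 1$ ($S{\left(o \right)} = 1^{2} = 1$)
$P = 10$ ($P = \left(-5\right) \left(-2\right) = 10$)
$J{\left(y \right)} = -4 + \frac{8 + y}{22 + y}$ ($J{\left(y \right)} = -4 + \frac{y + 8}{y + 22} = -4 + \frac{8 + y}{22 + y}$)
$1 \left(P - 6\right) + J{\left(S{\left(5 \right)} \right)} = 1 \left(10 - 6\right) + \frac{-80 - 3}{22 + 1} = 1 \cdot 4 + \frac{-80 - 3}{23} = 4 + \frac{1}{23} \left(-83\right) = 4 - \frac{83}{23} = \frac{9}{23}$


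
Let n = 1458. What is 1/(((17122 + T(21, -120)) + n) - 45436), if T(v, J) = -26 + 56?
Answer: -1/26826 ≈ -3.7277e-5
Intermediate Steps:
T(v, J) = 30
1/(((17122 + T(21, -120)) + n) - 45436) = 1/(((17122 + 30) + 1458) - 45436) = 1/((17152 + 1458) - 45436) = 1/(18610 - 45436) = 1/(-26826) = -1/26826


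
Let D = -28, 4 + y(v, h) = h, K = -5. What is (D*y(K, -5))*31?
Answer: 7812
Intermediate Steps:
y(v, h) = -4 + h
(D*y(K, -5))*31 = -28*(-4 - 5)*31 = -28*(-9)*31 = 252*31 = 7812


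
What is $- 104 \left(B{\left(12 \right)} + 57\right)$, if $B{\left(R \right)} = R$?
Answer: $-7176$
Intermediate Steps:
$- 104 \left(B{\left(12 \right)} + 57\right) = - 104 \left(12 + 57\right) = \left(-104\right) 69 = -7176$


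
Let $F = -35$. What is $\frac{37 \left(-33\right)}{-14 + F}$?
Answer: $\frac{1221}{49} \approx 24.918$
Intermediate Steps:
$\frac{37 \left(-33\right)}{-14 + F} = \frac{37 \left(-33\right)}{-14 - 35} = - \frac{1221}{-49} = \left(-1221\right) \left(- \frac{1}{49}\right) = \frac{1221}{49}$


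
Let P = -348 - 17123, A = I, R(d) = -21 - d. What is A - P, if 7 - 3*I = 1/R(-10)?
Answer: 192207/11 ≈ 17473.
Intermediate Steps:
I = 26/11 (I = 7/3 - 1/(3*(-21 - 1*(-10))) = 7/3 - 1/(3*(-21 + 10)) = 7/3 - ⅓/(-11) = 7/3 - ⅓*(-1/11) = 7/3 + 1/33 = 26/11 ≈ 2.3636)
A = 26/11 ≈ 2.3636
P = -17471
A - P = 26/11 - 1*(-17471) = 26/11 + 17471 = 192207/11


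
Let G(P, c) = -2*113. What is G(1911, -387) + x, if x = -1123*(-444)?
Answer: 498386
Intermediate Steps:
G(P, c) = -226
x = 498612
G(1911, -387) + x = -226 + 498612 = 498386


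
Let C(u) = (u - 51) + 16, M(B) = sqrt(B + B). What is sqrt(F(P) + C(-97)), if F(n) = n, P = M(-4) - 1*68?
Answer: sqrt(-200 + 2*I*sqrt(2)) ≈ 0.1 + 14.142*I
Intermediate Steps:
M(B) = sqrt(2)*sqrt(B) (M(B) = sqrt(2*B) = sqrt(2)*sqrt(B))
P = -68 + 2*I*sqrt(2) (P = sqrt(2)*sqrt(-4) - 1*68 = sqrt(2)*(2*I) - 68 = 2*I*sqrt(2) - 68 = -68 + 2*I*sqrt(2) ≈ -68.0 + 2.8284*I)
C(u) = -35 + u (C(u) = (-51 + u) + 16 = -35 + u)
sqrt(F(P) + C(-97)) = sqrt((-68 + 2*I*sqrt(2)) + (-35 - 97)) = sqrt((-68 + 2*I*sqrt(2)) - 132) = sqrt(-200 + 2*I*sqrt(2))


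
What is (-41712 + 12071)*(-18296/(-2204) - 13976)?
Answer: 228123123482/551 ≈ 4.1402e+8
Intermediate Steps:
(-41712 + 12071)*(-18296/(-2204) - 13976) = -29641*(-18296*(-1/2204) - 13976) = -29641*(4574/551 - 13976) = -29641*(-7696202/551) = 228123123482/551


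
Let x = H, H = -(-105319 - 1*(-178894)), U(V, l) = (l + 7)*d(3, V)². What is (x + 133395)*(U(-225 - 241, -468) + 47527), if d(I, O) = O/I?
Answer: -1987642589620/3 ≈ -6.6255e+11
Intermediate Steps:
U(V, l) = V²*(7 + l)/9 (U(V, l) = (l + 7)*(V/3)² = (7 + l)*(V*(⅓))² = (7 + l)*(V/3)² = (7 + l)*(V²/9) = V²*(7 + l)/9)
H = -73575 (H = -(-105319 + 178894) = -1*73575 = -73575)
x = -73575
(x + 133395)*(U(-225 - 241, -468) + 47527) = (-73575 + 133395)*((-225 - 241)²*(7 - 468)/9 + 47527) = 59820*((⅑)*(-466)²*(-461) + 47527) = 59820*((⅑)*217156*(-461) + 47527) = 59820*(-100108916/9 + 47527) = 59820*(-99681173/9) = -1987642589620/3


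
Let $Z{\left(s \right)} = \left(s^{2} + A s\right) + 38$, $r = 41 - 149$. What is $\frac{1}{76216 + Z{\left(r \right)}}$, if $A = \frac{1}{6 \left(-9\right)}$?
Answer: $\frac{1}{87920} \approx 1.1374 \cdot 10^{-5}$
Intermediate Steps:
$r = -108$ ($r = 41 - 149 = -108$)
$A = - \frac{1}{54}$ ($A = \frac{1}{-54} = - \frac{1}{54} \approx -0.018519$)
$Z{\left(s \right)} = 38 + s^{2} - \frac{s}{54}$ ($Z{\left(s \right)} = \left(s^{2} - \frac{s}{54}\right) + 38 = 38 + s^{2} - \frac{s}{54}$)
$\frac{1}{76216 + Z{\left(r \right)}} = \frac{1}{76216 + \left(38 + \left(-108\right)^{2} - -2\right)} = \frac{1}{76216 + \left(38 + 11664 + 2\right)} = \frac{1}{76216 + 11704} = \frac{1}{87920}$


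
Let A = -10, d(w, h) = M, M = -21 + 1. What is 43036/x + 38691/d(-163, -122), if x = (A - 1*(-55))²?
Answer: -15497711/8100 ≈ -1913.3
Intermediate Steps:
M = -20
d(w, h) = -20
x = 2025 (x = (-10 - 1*(-55))² = (-10 + 55)² = 45² = 2025)
43036/x + 38691/d(-163, -122) = 43036/2025 + 38691/(-20) = 43036*(1/2025) + 38691*(-1/20) = 43036/2025 - 38691/20 = -15497711/8100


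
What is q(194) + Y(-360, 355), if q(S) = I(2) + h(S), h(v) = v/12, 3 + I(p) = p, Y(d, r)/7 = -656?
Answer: -27461/6 ≈ -4576.8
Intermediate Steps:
Y(d, r) = -4592 (Y(d, r) = 7*(-656) = -4592)
I(p) = -3 + p
h(v) = v/12 (h(v) = v*(1/12) = v/12)
q(S) = -1 + S/12 (q(S) = (-3 + 2) + S/12 = -1 + S/12)
q(194) + Y(-360, 355) = (-1 + (1/12)*194) - 4592 = (-1 + 97/6) - 4592 = 91/6 - 4592 = -27461/6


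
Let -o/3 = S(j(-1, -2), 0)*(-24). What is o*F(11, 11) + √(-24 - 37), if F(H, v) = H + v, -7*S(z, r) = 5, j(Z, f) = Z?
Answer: -7920/7 + I*√61 ≈ -1131.4 + 7.8102*I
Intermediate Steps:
S(z, r) = -5/7 (S(z, r) = -⅐*5 = -5/7)
o = -360/7 (o = -(-15)*(-24)/7 = -3*120/7 = -360/7 ≈ -51.429)
o*F(11, 11) + √(-24 - 37) = -360*(11 + 11)/7 + √(-24 - 37) = -360/7*22 + √(-61) = -7920/7 + I*√61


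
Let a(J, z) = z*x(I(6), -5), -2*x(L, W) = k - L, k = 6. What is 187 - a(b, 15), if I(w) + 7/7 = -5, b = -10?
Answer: 277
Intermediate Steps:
I(w) = -6 (I(w) = -1 - 5 = -6)
x(L, W) = -3 + L/2 (x(L, W) = -(6 - L)/2 = -3 + L/2)
a(J, z) = -6*z (a(J, z) = z*(-3 + (1/2)*(-6)) = z*(-3 - 3) = z*(-6) = -6*z)
187 - a(b, 15) = 187 - (-6)*15 = 187 - 1*(-90) = 187 + 90 = 277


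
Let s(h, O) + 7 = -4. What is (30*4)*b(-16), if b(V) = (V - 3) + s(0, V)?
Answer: -3600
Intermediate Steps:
s(h, O) = -11 (s(h, O) = -7 - 4 = -11)
b(V) = -14 + V (b(V) = (V - 3) - 11 = (-3 + V) - 11 = -14 + V)
(30*4)*b(-16) = (30*4)*(-14 - 16) = 120*(-30) = -3600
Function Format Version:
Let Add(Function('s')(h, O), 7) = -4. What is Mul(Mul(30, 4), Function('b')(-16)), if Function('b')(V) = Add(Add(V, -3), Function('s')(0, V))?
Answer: -3600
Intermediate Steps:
Function('s')(h, O) = -11 (Function('s')(h, O) = Add(-7, -4) = -11)
Function('b')(V) = Add(-14, V) (Function('b')(V) = Add(Add(V, -3), -11) = Add(Add(-3, V), -11) = Add(-14, V))
Mul(Mul(30, 4), Function('b')(-16)) = Mul(Mul(30, 4), Add(-14, -16)) = Mul(120, -30) = -3600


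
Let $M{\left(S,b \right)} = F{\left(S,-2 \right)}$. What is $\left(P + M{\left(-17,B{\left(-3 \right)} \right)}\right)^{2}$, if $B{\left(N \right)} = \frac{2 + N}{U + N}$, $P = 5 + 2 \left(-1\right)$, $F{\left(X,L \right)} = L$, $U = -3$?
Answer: $1$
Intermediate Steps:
$P = 3$ ($P = 5 - 2 = 3$)
$B{\left(N \right)} = \frac{2 + N}{-3 + N}$
$M{\left(S,b \right)} = -2$
$\left(P + M{\left(-17,B{\left(-3 \right)} \right)}\right)^{2} = \left(3 - 2\right)^{2} = 1^{2} = 1$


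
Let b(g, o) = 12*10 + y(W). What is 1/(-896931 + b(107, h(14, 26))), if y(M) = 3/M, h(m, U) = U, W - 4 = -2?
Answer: -2/1793619 ≈ -1.1151e-6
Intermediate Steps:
W = 2 (W = 4 - 2 = 2)
b(g, o) = 243/2 (b(g, o) = 12*10 + 3/2 = 120 + 3*(½) = 120 + 3/2 = 243/2)
1/(-896931 + b(107, h(14, 26))) = 1/(-896931 + 243/2) = 1/(-1793619/2) = -2/1793619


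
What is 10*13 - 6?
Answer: 124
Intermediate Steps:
10*13 - 6 = 130 - 6 = 124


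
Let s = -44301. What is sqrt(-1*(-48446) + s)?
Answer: sqrt(4145) ≈ 64.382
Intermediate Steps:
sqrt(-1*(-48446) + s) = sqrt(-1*(-48446) - 44301) = sqrt(48446 - 44301) = sqrt(4145)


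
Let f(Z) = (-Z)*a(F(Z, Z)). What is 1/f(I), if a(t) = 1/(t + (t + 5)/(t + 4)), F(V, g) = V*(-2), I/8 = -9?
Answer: 21461/10656 ≈ 2.0140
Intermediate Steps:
I = -72 (I = 8*(-9) = -72)
F(V, g) = -2*V
a(t) = 1/(t + (5 + t)/(4 + t))
f(Z) = -Z*(4 - 2*Z)/(5 - 10*Z + 4*Z**2) (f(Z) = (-Z)*((4 - 2*Z)/(5 + (-2*Z)**2 + 5*(-2*Z))) = (-Z)*((4 - 2*Z)/(5 + 4*Z**2 - 10*Z)) = (-Z)*((4 - 2*Z)/(5 - 10*Z + 4*Z**2)) = -Z*(4 - 2*Z)/(5 - 10*Z + 4*Z**2))
1/f(I) = 1/(2*(-72)*(-2 - 72)/(5 - 10*(-72) + 4*(-72)**2)) = 1/(2*(-72)*(-74)/(5 + 720 + 4*5184)) = 1/(2*(-72)*(-74)/(5 + 720 + 20736)) = 1/(2*(-72)*(-74)/21461) = 1/(2*(-72)*(1/21461)*(-74)) = 1/(10656/21461) = 21461/10656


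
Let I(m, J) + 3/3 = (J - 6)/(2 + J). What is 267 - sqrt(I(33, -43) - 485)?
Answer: 267 - I*sqrt(814957)/41 ≈ 267.0 - 22.018*I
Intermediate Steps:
I(m, J) = -1 + (-6 + J)/(2 + J) (I(m, J) = -1 + (J - 6)/(2 + J) = -1 + (-6 + J)/(2 + J))
267 - sqrt(I(33, -43) - 485) = 267 - sqrt(-8/(2 - 43) - 485) = 267 - sqrt(-8/(-41) - 485) = 267 - sqrt(-8*(-1/41) - 485) = 267 - sqrt(8/41 - 485) = 267 - sqrt(-19877/41) = 267 - I*sqrt(814957)/41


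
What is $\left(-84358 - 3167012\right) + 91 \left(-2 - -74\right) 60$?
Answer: $-2858250$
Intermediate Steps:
$\left(-84358 - 3167012\right) + 91 \left(-2 - -74\right) 60 = -3251370 + 91 \left(-2 + 74\right) 60 = -3251370 + 91 \cdot 72 \cdot 60 = -3251370 + 6552 \cdot 60 = -3251370 + 393120 = -2858250$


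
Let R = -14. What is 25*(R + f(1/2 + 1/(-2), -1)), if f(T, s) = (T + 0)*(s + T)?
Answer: -350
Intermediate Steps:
f(T, s) = T*(T + s)
25*(R + f(1/2 + 1/(-2), -1)) = 25*(-14 + (1/2 + 1/(-2))*((1/2 + 1/(-2)) - 1)) = 25*(-14 + (1*(1/2) + 1*(-1/2))*((1*(1/2) + 1*(-1/2)) - 1)) = 25*(-14 + (1/2 - 1/2)*((1/2 - 1/2) - 1)) = 25*(-14 + 0*(0 - 1)) = 25*(-14 + 0*(-1)) = 25*(-14 + 0) = 25*(-14) = -350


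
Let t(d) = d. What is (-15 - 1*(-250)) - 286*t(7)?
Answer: -1767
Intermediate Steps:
(-15 - 1*(-250)) - 286*t(7) = (-15 - 1*(-250)) - 286*7 = (-15 + 250) - 2002 = 235 - 2002 = -1767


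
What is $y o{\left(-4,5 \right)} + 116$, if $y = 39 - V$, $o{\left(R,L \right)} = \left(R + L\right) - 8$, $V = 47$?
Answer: $172$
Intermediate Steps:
$o{\left(R,L \right)} = -8 + L + R$ ($o{\left(R,L \right)} = \left(L + R\right) - 8 = -8 + L + R$)
$y = -8$ ($y = 39 - 47 = -8$)
$y o{\left(-4,5 \right)} + 116 = - 8 \left(-8 + 5 - 4\right) + 116 = \left(-8\right) \left(-7\right) + 116 = 56 + 116 = 172$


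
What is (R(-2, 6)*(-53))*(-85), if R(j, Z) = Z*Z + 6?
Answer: 189210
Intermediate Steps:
R(j, Z) = 6 + Z² (R(j, Z) = Z² + 6 = 6 + Z²)
(R(-2, 6)*(-53))*(-85) = ((6 + 6²)*(-53))*(-85) = ((6 + 36)*(-53))*(-85) = (42*(-53))*(-85) = -2226*(-85) = 189210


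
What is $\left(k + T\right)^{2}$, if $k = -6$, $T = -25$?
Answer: $961$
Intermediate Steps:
$\left(k + T\right)^{2} = \left(-6 - 25\right)^{2} = \left(-31\right)^{2} = 961$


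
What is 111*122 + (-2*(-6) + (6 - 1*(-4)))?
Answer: 13564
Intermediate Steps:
111*122 + (-2*(-6) + (6 - 1*(-4))) = 13542 + (12 + (6 + 4)) = 13542 + (12 + 10) = 13542 + 22 = 13564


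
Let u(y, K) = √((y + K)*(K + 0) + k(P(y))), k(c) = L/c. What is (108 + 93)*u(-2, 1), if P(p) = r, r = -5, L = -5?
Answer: 0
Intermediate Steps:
P(p) = -5
k(c) = -5/c
u(y, K) = √(1 + K*(K + y)) (u(y, K) = √((y + K)*(K + 0) - 5/(-5)) = √((K + y)*K - 5*(-⅕)) = √(K*(K + y) + 1) = √(1 + K*(K + y)))
(108 + 93)*u(-2, 1) = (108 + 93)*√(1 + 1² + 1*(-2)) = 201*√(1 + 1 - 2) = 201*√0 = 201*0 = 0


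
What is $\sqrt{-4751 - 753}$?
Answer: $8 i \sqrt{86} \approx 74.189 i$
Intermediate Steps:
$\sqrt{-4751 - 753} = \sqrt{-5504} = 8 i \sqrt{86}$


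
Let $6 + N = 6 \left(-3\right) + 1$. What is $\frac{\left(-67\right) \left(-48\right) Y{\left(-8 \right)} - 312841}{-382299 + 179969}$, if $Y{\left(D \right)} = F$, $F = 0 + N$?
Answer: $\frac{386809}{202330} \approx 1.9118$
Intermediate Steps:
$N = -23$ ($N = -6 + \left(6 \left(-3\right) + 1\right) = -6 + \left(-18 + 1\right) = -6 - 17 = -23$)
$F = -23$ ($F = 0 - 23 = -23$)
$Y{\left(D \right)} = -23$
$\frac{\left(-67\right) \left(-48\right) Y{\left(-8 \right)} - 312841}{-382299 + 179969} = \frac{\left(-67\right) \left(-48\right) \left(-23\right) - 312841}{-382299 + 179969} = \frac{3216 \left(-23\right) - 312841}{-202330} = \left(-73968 - 312841\right) \left(- \frac{1}{202330}\right) = \left(-386809\right) \left(- \frac{1}{202330}\right) = \frac{386809}{202330}$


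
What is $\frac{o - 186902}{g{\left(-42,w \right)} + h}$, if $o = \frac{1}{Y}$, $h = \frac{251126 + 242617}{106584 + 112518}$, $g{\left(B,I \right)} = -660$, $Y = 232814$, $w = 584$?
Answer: $\frac{1588978909123359}{5591943052613} \approx 284.16$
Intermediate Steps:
$h = \frac{164581}{73034}$ ($h = \frac{493743}{219102} = 493743 \cdot \frac{1}{219102} = \frac{164581}{73034} \approx 2.2535$)
$o = \frac{1}{232814} \approx 4.2953 \cdot 10^{-6}$
$\frac{o - 186902}{g{\left(-42,w \right)} + h} = \frac{\frac{1}{232814} - 186902}{-660 + \frac{164581}{73034}} = - \frac{43513402227}{232814 \left(- \frac{48037859}{73034}\right)} = \left(- \frac{43513402227}{232814}\right) \left(- \frac{73034}{48037859}\right) = \frac{1588978909123359}{5591943052613}$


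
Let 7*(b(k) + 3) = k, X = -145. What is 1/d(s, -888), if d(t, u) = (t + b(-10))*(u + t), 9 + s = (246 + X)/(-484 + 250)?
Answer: 383292/4767607297 ≈ 8.0395e-5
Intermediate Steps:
b(k) = -3 + k/7
s = -2207/234 (s = -9 + (246 - 145)/(-484 + 250) = -9 + 101/(-234) = -9 + 101*(-1/234) = -9 - 101/234 = -2207/234 ≈ -9.4316)
d(t, u) = (-31/7 + t)*(t + u) (d(t, u) = (t + (-3 + (⅐)*(-10)))*(u + t) = (t + (-3 - 10/7))*(t + u) = (t - 31/7)*(t + u) = (-31/7 + t)*(t + u))
1/d(s, -888) = 1/((-2207/234)² - 31/7*(-2207/234) - 31/7*(-888) - 2207/234*(-888)) = 1/(4870849/54756 + 68417/1638 + 27528/7 + 326636/39) = 1/(4767607297/383292) = 383292/4767607297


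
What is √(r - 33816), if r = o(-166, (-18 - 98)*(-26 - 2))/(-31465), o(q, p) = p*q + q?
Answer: I*√33462433000290/31465 ≈ 183.84*I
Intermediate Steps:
o(q, p) = q + p*q
r = 539334/31465 (r = -166*(1 + (-18 - 98)*(-26 - 2))/(-31465) = -166*(1 - 116*(-28))*(-1/31465) = -166*(1 + 3248)*(-1/31465) = -166*3249*(-1/31465) = -539334*(-1/31465) = 539334/31465 ≈ 17.141)
√(r - 33816) = √(539334/31465 - 33816) = √(-1063481106/31465) = I*√33462433000290/31465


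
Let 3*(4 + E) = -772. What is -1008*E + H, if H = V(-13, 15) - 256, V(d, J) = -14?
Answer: 263154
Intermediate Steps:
E = -784/3 (E = -4 + (⅓)*(-772) = -4 - 772/3 = -784/3 ≈ -261.33)
H = -270 (H = -14 - 256 = -270)
-1008*E + H = -1008*(-784/3) - 270 = 263424 - 270 = 263154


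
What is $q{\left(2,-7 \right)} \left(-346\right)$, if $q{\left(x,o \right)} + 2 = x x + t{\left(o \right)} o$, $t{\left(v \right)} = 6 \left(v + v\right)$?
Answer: $-204140$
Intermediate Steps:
$t{\left(v \right)} = 12 v$ ($t{\left(v \right)} = 6 \cdot 2 v = 12 v$)
$q{\left(x,o \right)} = -2 + x^{2} + 12 o^{2}$ ($q{\left(x,o \right)} = -2 + \left(x x + 12 o o\right) = -2 + \left(x^{2} + 12 o^{2}\right) = -2 + x^{2} + 12 o^{2}$)
$q{\left(2,-7 \right)} \left(-346\right) = \left(-2 + 2^{2} + 12 \left(-7\right)^{2}\right) \left(-346\right) = \left(-2 + 4 + 12 \cdot 49\right) \left(-346\right) = \left(-2 + 4 + 588\right) \left(-346\right) = 590 \left(-346\right) = -204140$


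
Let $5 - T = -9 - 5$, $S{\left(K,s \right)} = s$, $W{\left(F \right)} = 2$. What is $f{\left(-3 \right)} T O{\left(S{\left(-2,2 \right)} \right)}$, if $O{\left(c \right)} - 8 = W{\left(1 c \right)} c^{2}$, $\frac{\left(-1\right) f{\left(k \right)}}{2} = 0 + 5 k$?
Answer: $9120$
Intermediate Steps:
$f{\left(k \right)} = - 10 k$ ($f{\left(k \right)} = - 2 \left(0 + 5 k\right) = - 2 \cdot 5 k = - 10 k$)
$O{\left(c \right)} = 8 + 2 c^{2}$
$T = 19$ ($T = 5 - \left(-9 - 5\right) = 5 - -14 = 5 + 14 = 19$)
$f{\left(-3 \right)} T O{\left(S{\left(-2,2 \right)} \right)} = \left(-10\right) \left(-3\right) 19 \left(8 + 2 \cdot 2^{2}\right) = 30 \cdot 19 \left(8 + 2 \cdot 4\right) = 570 \left(8 + 8\right) = 570 \cdot 16 = 9120$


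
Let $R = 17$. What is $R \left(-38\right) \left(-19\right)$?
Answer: $12274$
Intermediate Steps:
$R \left(-38\right) \left(-19\right) = 17 \left(-38\right) \left(-19\right) = \left(-646\right) \left(-19\right) = 12274$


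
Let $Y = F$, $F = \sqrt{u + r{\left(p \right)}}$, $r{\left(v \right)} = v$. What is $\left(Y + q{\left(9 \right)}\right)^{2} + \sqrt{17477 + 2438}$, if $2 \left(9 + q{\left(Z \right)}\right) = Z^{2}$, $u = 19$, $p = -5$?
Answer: $\frac{4025}{4} + \sqrt{19915} + 63 \sqrt{14} \approx 1383.1$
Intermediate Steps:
$F = \sqrt{14}$ ($F = \sqrt{19 - 5} = \sqrt{14} \approx 3.7417$)
$q{\left(Z \right)} = -9 + \frac{Z^{2}}{2}$
$Y = \sqrt{14} \approx 3.7417$
$\left(Y + q{\left(9 \right)}\right)^{2} + \sqrt{17477 + 2438} = \left(\sqrt{14} - \left(9 - \frac{9^{2}}{2}\right)\right)^{2} + \sqrt{17477 + 2438} = \left(\sqrt{14} + \left(-9 + \frac{1}{2} \cdot 81\right)\right)^{2} + \sqrt{19915} = \left(\sqrt{14} + \left(-9 + \frac{81}{2}\right)\right)^{2} + \sqrt{19915} = \left(\sqrt{14} + \frac{63}{2}\right)^{2} + \sqrt{19915} = \left(\frac{63}{2} + \sqrt{14}\right)^{2} + \sqrt{19915} = \sqrt{19915} + \left(\frac{63}{2} + \sqrt{14}\right)^{2}$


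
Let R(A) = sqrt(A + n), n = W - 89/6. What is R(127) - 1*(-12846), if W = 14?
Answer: 12846 + sqrt(4542)/6 ≈ 12857.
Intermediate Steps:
n = -5/6 (n = 14 - 89/6 = -5/6 ≈ -0.83333)
R(A) = sqrt(-5/6 + A) (R(A) = sqrt(A - 5/6) = sqrt(-5/6 + A))
R(127) - 1*(-12846) = sqrt(-30 + 36*127)/6 - 1*(-12846) = sqrt(-30 + 4572)/6 + 12846 = sqrt(4542)/6 + 12846 = 12846 + sqrt(4542)/6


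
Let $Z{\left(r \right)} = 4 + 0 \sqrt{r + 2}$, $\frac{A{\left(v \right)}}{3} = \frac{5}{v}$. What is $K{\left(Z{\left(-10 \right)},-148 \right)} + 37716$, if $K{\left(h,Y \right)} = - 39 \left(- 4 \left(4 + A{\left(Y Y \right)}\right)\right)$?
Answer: $\frac{209950425}{5476} \approx 38340.0$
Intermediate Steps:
$A{\left(v \right)} = \frac{15}{v}$ ($A{\left(v \right)} = 3 \frac{5}{v} = \frac{15}{v}$)
$Z{\left(r \right)} = 4$ ($Z{\left(r \right)} = 4 + 0 \sqrt{2 + r} = 4 + 0 = 4$)
$K{\left(h,Y \right)} = 624 + \frac{2340}{Y^{2}}$ ($K{\left(h,Y \right)} = - 39 \left(- 4 \left(4 + \frac{15}{Y Y}\right)\right) = - 39 \left(- 4 \left(4 + \frac{15}{Y^{2}}\right)\right) = - 39 \left(-16 - \frac{60}{Y^{2}}\right) = 624 + \frac{2340}{Y^{2}}$)
$K{\left(Z{\left(-10 \right)},-148 \right)} + 37716 = \left(624 + \frac{2340}{21904}\right) + 37716 = \left(624 + 2340 \cdot \frac{1}{21904}\right) + 37716 = \left(624 + \frac{585}{5476}\right) + 37716 = \frac{3417609}{5476} + 37716 = \frac{209950425}{5476}$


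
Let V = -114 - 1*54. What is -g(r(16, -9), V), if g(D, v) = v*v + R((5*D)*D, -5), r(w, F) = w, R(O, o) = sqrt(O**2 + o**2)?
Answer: -28224 - 5*sqrt(65537) ≈ -29504.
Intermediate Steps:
V = -168 (V = -114 - 54 = -168)
g(D, v) = v**2 + sqrt(25 + 25*D**4) (g(D, v) = v*v + sqrt(((5*D)*D)**2 + (-5)**2) = v**2 + sqrt((5*D**2)**2 + 25) = v**2 + sqrt(25*D**4 + 25) = v**2 + sqrt(25 + 25*D**4))
-g(r(16, -9), V) = -((-168)**2 + 5*sqrt(1 + 16**4)) = -(28224 + 5*sqrt(1 + 65536)) = -(28224 + 5*sqrt(65537)) = -28224 - 5*sqrt(65537)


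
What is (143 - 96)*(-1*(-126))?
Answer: 5922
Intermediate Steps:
(143 - 96)*(-1*(-126)) = 47*126 = 5922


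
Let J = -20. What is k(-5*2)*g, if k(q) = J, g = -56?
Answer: 1120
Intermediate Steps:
k(q) = -20
k(-5*2)*g = -20*(-56) = 1120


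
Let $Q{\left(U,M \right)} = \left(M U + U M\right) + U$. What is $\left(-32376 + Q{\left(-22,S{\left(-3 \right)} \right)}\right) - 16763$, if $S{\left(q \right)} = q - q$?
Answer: $-49161$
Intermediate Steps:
$S{\left(q \right)} = 0$
$Q{\left(U,M \right)} = U + 2 M U$ ($Q{\left(U,M \right)} = \left(M U + M U\right) + U = 2 M U + U = U + 2 M U$)
$\left(-32376 + Q{\left(-22,S{\left(-3 \right)} \right)}\right) - 16763 = \left(-32376 - 22 \left(1 + 2 \cdot 0\right)\right) - 16763 = \left(-32376 - 22 \left(1 + 0\right)\right) - 16763 = \left(-32376 - 22\right) - 16763 = -32398 - 16763 = -49161$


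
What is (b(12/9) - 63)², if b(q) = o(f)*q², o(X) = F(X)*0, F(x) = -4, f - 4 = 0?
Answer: 3969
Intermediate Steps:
f = 4 (f = 4 + 0 = 4)
o(X) = 0 (o(X) = -4*0 = 0)
b(q) = 0 (b(q) = 0*q² = 0)
(b(12/9) - 63)² = (0 - 63)² = (-63)² = 3969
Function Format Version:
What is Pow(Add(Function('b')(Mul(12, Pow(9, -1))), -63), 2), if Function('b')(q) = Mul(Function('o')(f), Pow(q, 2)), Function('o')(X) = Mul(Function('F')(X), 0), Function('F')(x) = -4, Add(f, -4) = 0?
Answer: 3969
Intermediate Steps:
f = 4 (f = Add(4, 0) = 4)
Function('o')(X) = 0 (Function('o')(X) = Mul(-4, 0) = 0)
Function('b')(q) = 0 (Function('b')(q) = Mul(0, Pow(q, 2)) = 0)
Pow(Add(Function('b')(Mul(12, Pow(9, -1))), -63), 2) = Pow(Add(0, -63), 2) = Pow(-63, 2) = 3969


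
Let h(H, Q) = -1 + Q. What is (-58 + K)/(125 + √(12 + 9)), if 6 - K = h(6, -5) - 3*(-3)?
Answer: -6875/15604 + 55*√21/15604 ≈ -0.42444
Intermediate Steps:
K = 3 (K = 6 - ((-1 - 5) - 3*(-3)) = 6 - (-6 + 9) = 6 - 1*3 = 6 - 3 = 3)
(-58 + K)/(125 + √(12 + 9)) = (-58 + 3)/(125 + √(12 + 9)) = -55/(125 + √21)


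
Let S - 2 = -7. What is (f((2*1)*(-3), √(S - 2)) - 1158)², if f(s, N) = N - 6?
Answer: (1164 - I*√7)² ≈ 1.3549e+6 - 6159.0*I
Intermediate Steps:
S = -5 (S = 2 - 7 = -5)
f(s, N) = -6 + N
(f((2*1)*(-3), √(S - 2)) - 1158)² = ((-6 + √(-5 - 2)) - 1158)² = ((-6 + √(-7)) - 1158)² = ((-6 + I*√7) - 1158)² = (-1164 + I*√7)²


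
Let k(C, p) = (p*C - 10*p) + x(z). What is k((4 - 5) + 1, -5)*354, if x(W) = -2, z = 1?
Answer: 16992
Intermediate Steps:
k(C, p) = -2 - 10*p + C*p (k(C, p) = (p*C - 10*p) - 2 = (C*p - 10*p) - 2 = (-10*p + C*p) - 2 = -2 - 10*p + C*p)
k((4 - 5) + 1, -5)*354 = (-2 - 10*(-5) + ((4 - 5) + 1)*(-5))*354 = (-2 + 50 + (-1 + 1)*(-5))*354 = (-2 + 50 + 0*(-5))*354 = (-2 + 50 + 0)*354 = 48*354 = 16992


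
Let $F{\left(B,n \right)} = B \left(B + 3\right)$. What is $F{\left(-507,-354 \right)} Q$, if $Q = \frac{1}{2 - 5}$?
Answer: $-85176$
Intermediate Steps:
$Q = - \frac{1}{3}$ ($Q = \frac{1}{-3} = - \frac{1}{3} \approx -0.33333$)
$F{\left(B,n \right)} = B \left(3 + B\right)$
$F{\left(-507,-354 \right)} Q = - 507 \left(3 - 507\right) \left(- \frac{1}{3}\right) = \left(-507\right) \left(-504\right) \left(- \frac{1}{3}\right) = 255528 \left(- \frac{1}{3}\right) = -85176$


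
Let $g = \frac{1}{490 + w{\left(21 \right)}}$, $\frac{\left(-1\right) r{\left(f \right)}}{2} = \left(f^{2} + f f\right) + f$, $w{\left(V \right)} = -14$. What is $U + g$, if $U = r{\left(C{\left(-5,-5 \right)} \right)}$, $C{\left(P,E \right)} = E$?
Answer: $- \frac{42839}{476} \approx -89.998$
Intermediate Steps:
$r{\left(f \right)} = - 4 f^{2} - 2 f$ ($r{\left(f \right)} = - 2 \left(\left(f^{2} + f f\right) + f\right) = - 2 \left(\left(f^{2} + f^{2}\right) + f\right) = - 2 \left(2 f^{2} + f\right) = - 2 \left(f + 2 f^{2}\right) = - 4 f^{2} - 2 f$)
$U = -90$ ($U = \left(-2\right) \left(-5\right) \left(1 + 2 \left(-5\right)\right) = \left(-2\right) \left(-5\right) \left(1 - 10\right) = \left(-2\right) \left(-5\right) \left(-9\right) = -90$)
$g = \frac{1}{476}$ ($g = \frac{1}{490 - 14} = \frac{1}{476} \approx 0.0021008$)
$U + g = -90 + \frac{1}{476} = - \frac{42839}{476}$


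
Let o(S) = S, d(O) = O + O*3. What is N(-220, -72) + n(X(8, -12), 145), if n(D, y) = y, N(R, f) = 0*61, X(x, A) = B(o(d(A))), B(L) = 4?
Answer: 145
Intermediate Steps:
d(O) = 4*O (d(O) = O + 3*O = 4*O)
X(x, A) = 4
N(R, f) = 0
N(-220, -72) + n(X(8, -12), 145) = 0 + 145 = 145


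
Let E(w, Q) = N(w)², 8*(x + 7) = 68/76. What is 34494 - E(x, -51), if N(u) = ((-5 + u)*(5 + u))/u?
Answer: 873354123220703/25326812736 ≈ 34483.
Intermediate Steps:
x = -1047/152 (x = -7 + (68/76)/8 = -7 + (68*(1/76))/8 = -7 + (⅛)*(17/19) = -7 + 17/152 = -1047/152 ≈ -6.8882)
N(u) = (-5 + u)*(5 + u)/u
E(w, Q) = (w - 25/w)²
34494 - E(x, -51) = 34494 - (-25 + (-1047/152)²)²/(-1047/152)² = 34494 - 23104*(-25 + 1096209/23104)²/1096209 = 34494 - 23104*(518609/23104)²/1096209 = 34494 - 23104*268955294881/(1096209*533794816) = 34494 - 1*268955294881/25326812736 = 34494 - 268955294881/25326812736 = 873354123220703/25326812736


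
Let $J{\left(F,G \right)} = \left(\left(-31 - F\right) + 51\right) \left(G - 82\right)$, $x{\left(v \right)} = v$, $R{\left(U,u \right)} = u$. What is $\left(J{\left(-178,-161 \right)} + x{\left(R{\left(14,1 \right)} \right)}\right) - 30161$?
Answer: $-78274$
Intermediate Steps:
$J{\left(F,G \right)} = \left(-82 + G\right) \left(20 - F\right)$ ($J{\left(F,G \right)} = \left(20 - F\right) \left(-82 + G\right) = \left(-82 + G\right) \left(20 - F\right)$)
$\left(J{\left(-178,-161 \right)} + x{\left(R{\left(14,1 \right)} \right)}\right) - 30161 = \left(\left(-1640 + 20 \left(-161\right) + 82 \left(-178\right) - \left(-178\right) \left(-161\right)\right) + 1\right) - 30161 = \left(\left(-1640 - 3220 - 14596 - 28658\right) + 1\right) - 30161 = \left(-48114 + 1\right) - 30161 = -48113 - 30161 = -78274$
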